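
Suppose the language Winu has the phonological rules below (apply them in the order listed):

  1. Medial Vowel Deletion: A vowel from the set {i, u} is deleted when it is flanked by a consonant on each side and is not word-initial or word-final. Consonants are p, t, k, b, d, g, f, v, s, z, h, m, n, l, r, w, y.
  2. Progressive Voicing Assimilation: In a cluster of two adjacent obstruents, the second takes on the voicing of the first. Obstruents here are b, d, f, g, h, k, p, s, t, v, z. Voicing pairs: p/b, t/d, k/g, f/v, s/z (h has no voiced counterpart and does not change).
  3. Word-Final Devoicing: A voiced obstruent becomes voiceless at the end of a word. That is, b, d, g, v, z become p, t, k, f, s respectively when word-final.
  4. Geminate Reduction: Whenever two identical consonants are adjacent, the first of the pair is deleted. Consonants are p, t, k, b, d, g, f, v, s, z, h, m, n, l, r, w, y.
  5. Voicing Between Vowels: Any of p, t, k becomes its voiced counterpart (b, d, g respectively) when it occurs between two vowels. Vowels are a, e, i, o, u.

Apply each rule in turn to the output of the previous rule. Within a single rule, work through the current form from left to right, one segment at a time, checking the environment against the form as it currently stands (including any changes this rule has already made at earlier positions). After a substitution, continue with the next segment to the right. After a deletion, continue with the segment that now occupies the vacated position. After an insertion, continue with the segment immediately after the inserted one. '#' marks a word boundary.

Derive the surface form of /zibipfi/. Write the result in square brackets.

1 Medial Vowel Deletion: [zibipfi] → [zbpfi]
2 Progressive Voicing Assimilation: [zbpfi] → [zbbvi]
3 Word-Final Devoicing: no change — [zbbvi]
4 Geminate Reduction: [zbbvi] → [zbvi]
5 Voicing Between Vowels: no change — [zbvi]

[zbvi]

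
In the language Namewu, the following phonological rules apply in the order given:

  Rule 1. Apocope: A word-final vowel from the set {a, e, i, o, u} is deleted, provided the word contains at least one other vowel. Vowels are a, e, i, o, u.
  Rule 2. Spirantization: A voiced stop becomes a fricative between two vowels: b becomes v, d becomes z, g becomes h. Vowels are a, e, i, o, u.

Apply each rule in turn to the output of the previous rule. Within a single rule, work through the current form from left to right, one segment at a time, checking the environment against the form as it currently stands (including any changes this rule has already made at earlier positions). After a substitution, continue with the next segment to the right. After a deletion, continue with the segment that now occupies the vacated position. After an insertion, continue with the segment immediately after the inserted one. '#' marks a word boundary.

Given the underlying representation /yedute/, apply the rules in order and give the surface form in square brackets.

Rule 1 Apocope: [yedute] → [yedut]
Rule 2 Spirantization: [yedut] → [yezut]

[yezut]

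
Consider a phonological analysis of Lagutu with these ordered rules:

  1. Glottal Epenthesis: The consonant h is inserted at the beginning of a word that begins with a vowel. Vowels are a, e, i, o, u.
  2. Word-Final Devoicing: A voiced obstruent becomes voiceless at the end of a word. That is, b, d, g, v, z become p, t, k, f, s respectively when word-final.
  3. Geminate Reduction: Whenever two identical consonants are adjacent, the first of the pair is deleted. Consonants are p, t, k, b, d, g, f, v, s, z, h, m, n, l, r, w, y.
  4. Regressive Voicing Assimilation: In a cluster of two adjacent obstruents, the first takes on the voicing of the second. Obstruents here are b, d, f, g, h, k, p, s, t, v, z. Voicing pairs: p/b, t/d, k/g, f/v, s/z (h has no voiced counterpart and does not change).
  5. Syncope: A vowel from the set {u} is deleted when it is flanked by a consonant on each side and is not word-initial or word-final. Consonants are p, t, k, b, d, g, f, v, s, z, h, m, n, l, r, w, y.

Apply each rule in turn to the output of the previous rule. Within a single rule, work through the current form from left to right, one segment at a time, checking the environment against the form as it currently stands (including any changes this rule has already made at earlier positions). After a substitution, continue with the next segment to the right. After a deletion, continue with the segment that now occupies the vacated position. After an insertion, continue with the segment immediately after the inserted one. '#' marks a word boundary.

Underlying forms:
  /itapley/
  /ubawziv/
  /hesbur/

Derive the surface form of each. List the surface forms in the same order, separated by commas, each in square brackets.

/itapley/:
  1 Glottal Epenthesis: [itapley] → [hitapley]
  2 Word-Final Devoicing: no change — [hitapley]
  3 Geminate Reduction: no change — [hitapley]
  4 Regressive Voicing Assimilation: no change — [hitapley]
  5 Syncope: no change — [hitapley]
/ubawziv/:
  1 Glottal Epenthesis: [ubawziv] → [hubawziv]
  2 Word-Final Devoicing: [hubawziv] → [hubawzif]
  3 Geminate Reduction: no change — [hubawzif]
  4 Regressive Voicing Assimilation: no change — [hubawzif]
  5 Syncope: [hubawzif] → [hbawzif]
/hesbur/:
  1 Glottal Epenthesis: no change — [hesbur]
  2 Word-Final Devoicing: no change — [hesbur]
  3 Geminate Reduction: no change — [hesbur]
  4 Regressive Voicing Assimilation: [hesbur] → [hezbur]
  5 Syncope: [hezbur] → [hezbr]

[hitapley], [hbawzif], [hezbr]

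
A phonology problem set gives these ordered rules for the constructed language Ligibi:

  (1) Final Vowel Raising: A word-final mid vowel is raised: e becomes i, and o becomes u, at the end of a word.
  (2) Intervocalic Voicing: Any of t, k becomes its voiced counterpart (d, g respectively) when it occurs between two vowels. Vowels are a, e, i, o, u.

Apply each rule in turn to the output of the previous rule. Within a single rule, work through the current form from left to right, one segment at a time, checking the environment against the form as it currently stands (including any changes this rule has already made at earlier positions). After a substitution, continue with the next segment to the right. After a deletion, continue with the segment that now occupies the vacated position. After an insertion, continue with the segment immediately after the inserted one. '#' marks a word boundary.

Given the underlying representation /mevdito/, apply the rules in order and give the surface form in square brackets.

(1) Final Vowel Raising: [mevdito] → [mevditu]
(2) Intervocalic Voicing: [mevditu] → [mevdidu]

[mevdidu]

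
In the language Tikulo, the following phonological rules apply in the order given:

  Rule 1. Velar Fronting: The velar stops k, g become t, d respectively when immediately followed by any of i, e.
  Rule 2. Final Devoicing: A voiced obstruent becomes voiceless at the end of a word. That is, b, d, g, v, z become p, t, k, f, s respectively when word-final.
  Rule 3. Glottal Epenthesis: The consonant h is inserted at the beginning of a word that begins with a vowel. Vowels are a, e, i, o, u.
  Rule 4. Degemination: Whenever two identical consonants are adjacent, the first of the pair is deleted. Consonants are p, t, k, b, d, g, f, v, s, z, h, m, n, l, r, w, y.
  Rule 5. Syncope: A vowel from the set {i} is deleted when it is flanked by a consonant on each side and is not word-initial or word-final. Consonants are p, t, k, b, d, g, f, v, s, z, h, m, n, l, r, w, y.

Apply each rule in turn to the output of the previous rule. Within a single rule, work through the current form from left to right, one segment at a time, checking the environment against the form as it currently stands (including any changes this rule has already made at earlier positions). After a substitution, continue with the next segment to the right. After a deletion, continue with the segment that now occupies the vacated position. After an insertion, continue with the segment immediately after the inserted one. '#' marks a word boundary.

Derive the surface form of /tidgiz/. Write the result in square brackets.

[tds]

Rule 1 Velar Fronting: [tidgiz] → [tiddiz]
Rule 2 Final Devoicing: [tiddiz] → [tiddis]
Rule 3 Glottal Epenthesis: no change — [tiddis]
Rule 4 Degemination: [tiddis] → [tidis]
Rule 5 Syncope: [tidis] → [tds]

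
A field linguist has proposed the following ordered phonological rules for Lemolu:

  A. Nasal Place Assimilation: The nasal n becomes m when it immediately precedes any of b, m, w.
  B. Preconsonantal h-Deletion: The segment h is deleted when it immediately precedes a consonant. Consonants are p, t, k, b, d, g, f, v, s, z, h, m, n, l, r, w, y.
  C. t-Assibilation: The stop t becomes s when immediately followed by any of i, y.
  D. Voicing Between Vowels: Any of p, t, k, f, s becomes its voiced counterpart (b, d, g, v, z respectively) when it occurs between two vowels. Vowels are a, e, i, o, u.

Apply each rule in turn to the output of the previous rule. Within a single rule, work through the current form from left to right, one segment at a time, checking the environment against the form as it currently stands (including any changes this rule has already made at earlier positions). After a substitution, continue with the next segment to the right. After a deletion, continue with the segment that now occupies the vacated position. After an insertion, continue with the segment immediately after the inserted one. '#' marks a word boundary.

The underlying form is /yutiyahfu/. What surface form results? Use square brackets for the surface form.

A Nasal Place Assimilation: no change — [yutiyahfu]
B Preconsonantal h-Deletion: [yutiyahfu] → [yutiyafu]
C t-Assibilation: [yutiyafu] → [yusiyafu]
D Voicing Between Vowels: [yusiyafu] → [yuziyavu]

[yuziyavu]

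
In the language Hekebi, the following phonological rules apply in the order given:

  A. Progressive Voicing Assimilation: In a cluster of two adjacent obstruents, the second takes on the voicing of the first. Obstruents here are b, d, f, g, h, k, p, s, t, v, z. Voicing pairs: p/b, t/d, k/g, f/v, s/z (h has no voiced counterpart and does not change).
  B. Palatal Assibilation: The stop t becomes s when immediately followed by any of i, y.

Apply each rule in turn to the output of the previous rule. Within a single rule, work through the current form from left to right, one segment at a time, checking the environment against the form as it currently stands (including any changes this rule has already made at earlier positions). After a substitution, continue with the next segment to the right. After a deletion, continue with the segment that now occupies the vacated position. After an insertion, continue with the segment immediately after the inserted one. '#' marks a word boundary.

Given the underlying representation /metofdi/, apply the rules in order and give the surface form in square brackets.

A Progressive Voicing Assimilation: [metofdi] → [metofti]
B Palatal Assibilation: [metofti] → [metofsi]

[metofsi]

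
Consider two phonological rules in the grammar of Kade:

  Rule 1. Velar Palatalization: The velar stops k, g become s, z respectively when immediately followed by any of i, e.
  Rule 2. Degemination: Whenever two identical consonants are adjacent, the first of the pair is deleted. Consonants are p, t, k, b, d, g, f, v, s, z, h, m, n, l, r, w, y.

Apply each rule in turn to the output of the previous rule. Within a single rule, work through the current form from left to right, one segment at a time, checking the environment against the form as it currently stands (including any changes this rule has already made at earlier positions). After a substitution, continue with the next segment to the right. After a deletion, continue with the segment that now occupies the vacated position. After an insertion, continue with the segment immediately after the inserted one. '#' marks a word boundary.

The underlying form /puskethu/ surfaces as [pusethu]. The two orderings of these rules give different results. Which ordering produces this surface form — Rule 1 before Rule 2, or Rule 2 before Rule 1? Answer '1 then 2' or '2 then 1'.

1 then 2

Order 1 then 2:
  1 Velar Palatalization: [puskethu] → [pussethu]
  2 Degemination: [pussethu] → [pusethu]
  result: [pusethu]
Order 2 then 1:
  2 Degemination: no change — [puskethu]
  1 Velar Palatalization: [puskethu] → [pussethu]
  result: [pussethu]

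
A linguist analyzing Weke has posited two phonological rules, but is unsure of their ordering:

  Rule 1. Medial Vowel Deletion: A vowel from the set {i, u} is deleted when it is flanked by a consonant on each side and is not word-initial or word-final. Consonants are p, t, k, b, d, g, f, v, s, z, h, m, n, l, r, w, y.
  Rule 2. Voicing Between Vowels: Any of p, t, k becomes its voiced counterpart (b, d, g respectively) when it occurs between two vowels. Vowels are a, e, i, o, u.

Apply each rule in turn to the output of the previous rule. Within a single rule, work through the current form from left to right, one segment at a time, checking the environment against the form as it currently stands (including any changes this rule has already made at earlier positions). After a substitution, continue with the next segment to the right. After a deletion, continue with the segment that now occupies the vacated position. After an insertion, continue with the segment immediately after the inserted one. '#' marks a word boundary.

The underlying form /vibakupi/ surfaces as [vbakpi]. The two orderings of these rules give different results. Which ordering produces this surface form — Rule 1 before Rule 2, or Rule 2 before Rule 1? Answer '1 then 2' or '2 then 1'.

1 then 2

Order 1 then 2:
  1 Medial Vowel Deletion: [vibakupi] → [vbakpi]
  2 Voicing Between Vowels: no change — [vbakpi]
  result: [vbakpi]
Order 2 then 1:
  2 Voicing Between Vowels: [vibakupi] → [vibagubi]
  1 Medial Vowel Deletion: [vibagubi] → [vbagbi]
  result: [vbagbi]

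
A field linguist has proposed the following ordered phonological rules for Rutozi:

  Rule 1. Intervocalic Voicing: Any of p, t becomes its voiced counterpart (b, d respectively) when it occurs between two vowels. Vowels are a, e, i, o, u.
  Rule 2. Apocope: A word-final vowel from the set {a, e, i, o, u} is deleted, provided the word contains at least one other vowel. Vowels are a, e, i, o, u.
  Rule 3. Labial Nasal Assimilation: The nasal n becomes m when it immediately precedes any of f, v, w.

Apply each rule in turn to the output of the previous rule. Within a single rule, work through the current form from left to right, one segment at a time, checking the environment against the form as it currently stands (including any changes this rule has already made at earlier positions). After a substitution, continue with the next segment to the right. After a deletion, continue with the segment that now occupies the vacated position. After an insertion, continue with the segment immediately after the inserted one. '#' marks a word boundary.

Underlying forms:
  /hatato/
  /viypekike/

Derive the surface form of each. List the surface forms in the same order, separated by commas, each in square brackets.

[hadad], [viypekik]

/hatato/:
  Rule 1 Intervocalic Voicing: [hatato] → [hadado]
  Rule 2 Apocope: [hadado] → [hadad]
  Rule 3 Labial Nasal Assimilation: no change — [hadad]
/viypekike/:
  Rule 1 Intervocalic Voicing: no change — [viypekike]
  Rule 2 Apocope: [viypekike] → [viypekik]
  Rule 3 Labial Nasal Assimilation: no change — [viypekik]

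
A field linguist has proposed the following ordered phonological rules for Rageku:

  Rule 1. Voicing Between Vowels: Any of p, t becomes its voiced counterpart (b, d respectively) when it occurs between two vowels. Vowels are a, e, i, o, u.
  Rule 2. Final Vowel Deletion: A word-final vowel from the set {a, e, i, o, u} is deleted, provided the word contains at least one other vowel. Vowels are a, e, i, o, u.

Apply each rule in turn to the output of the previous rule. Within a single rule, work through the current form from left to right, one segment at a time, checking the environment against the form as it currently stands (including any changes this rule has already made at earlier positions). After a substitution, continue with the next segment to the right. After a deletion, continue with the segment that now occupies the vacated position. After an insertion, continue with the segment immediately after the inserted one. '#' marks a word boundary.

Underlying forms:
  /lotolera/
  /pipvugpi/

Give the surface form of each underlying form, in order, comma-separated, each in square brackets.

[lodoler], [pipvugp]

/lotolera/:
  Rule 1 Voicing Between Vowels: [lotolera] → [lodolera]
  Rule 2 Final Vowel Deletion: [lodolera] → [lodoler]
/pipvugpi/:
  Rule 1 Voicing Between Vowels: no change — [pipvugpi]
  Rule 2 Final Vowel Deletion: [pipvugpi] → [pipvugp]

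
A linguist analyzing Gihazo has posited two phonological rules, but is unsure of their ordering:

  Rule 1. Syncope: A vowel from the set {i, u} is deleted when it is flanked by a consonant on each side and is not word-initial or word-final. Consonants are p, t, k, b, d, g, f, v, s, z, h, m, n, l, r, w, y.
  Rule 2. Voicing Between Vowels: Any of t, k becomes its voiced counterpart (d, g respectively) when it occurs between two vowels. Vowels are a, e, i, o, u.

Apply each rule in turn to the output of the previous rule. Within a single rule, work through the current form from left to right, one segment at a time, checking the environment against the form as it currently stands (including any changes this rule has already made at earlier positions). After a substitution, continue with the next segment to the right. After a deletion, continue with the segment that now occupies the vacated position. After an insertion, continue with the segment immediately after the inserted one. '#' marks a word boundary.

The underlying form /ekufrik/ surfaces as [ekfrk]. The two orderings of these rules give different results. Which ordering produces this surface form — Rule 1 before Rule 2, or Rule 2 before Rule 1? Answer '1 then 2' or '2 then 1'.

Order 1 then 2:
  1 Syncope: [ekufrik] → [ekfrk]
  2 Voicing Between Vowels: no change — [ekfrk]
  result: [ekfrk]
Order 2 then 1:
  2 Voicing Between Vowels: [ekufrik] → [egufrik]
  1 Syncope: [egufrik] → [egfrk]
  result: [egfrk]

1 then 2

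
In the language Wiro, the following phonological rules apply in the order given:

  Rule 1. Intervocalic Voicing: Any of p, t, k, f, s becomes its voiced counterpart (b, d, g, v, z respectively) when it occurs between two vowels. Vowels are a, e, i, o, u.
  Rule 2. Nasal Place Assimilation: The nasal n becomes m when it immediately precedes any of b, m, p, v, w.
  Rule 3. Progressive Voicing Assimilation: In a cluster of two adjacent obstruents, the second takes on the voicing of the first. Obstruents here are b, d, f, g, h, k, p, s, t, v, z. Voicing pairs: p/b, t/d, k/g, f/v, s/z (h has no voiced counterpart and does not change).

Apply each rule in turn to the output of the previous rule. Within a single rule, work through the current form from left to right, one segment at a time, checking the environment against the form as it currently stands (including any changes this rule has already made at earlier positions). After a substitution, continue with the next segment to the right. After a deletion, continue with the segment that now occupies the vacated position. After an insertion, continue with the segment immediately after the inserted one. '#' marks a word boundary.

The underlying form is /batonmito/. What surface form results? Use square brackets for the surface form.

[badommido]

Rule 1 Intervocalic Voicing: [batonmito] → [badonmido]
Rule 2 Nasal Place Assimilation: [badonmido] → [badommido]
Rule 3 Progressive Voicing Assimilation: no change — [badommido]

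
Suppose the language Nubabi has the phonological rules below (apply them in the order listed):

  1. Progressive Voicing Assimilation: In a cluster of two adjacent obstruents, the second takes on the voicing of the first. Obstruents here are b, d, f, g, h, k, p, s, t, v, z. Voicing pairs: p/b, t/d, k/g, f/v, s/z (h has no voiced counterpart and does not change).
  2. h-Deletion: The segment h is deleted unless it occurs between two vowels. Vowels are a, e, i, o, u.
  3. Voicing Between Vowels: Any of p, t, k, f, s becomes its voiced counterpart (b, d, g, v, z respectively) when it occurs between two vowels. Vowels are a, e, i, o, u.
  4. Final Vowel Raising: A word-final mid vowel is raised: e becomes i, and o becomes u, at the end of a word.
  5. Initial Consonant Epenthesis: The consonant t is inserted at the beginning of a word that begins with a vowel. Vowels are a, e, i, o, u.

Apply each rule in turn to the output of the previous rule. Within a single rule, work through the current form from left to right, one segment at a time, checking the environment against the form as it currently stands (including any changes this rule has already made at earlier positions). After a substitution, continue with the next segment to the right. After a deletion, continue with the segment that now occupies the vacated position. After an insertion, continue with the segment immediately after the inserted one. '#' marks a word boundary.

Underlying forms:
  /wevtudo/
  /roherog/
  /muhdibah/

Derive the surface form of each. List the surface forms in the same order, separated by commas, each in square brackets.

[wevdudu], [roherog], [mudiba]

/wevtudo/:
  1 Progressive Voicing Assimilation: [wevtudo] → [wevdudo]
  2 h-Deletion: no change — [wevdudo]
  3 Voicing Between Vowels: no change — [wevdudo]
  4 Final Vowel Raising: [wevdudo] → [wevdudu]
  5 Initial Consonant Epenthesis: no change — [wevdudu]
/roherog/:
  1 Progressive Voicing Assimilation: no change — [roherog]
  2 h-Deletion: no change — [roherog]
  3 Voicing Between Vowels: no change — [roherog]
  4 Final Vowel Raising: no change — [roherog]
  5 Initial Consonant Epenthesis: no change — [roherog]
/muhdibah/:
  1 Progressive Voicing Assimilation: [muhdibah] → [muhtibah]
  2 h-Deletion: [muhtibah] → [mutiba]
  3 Voicing Between Vowels: [mutiba] → [mudiba]
  4 Final Vowel Raising: no change — [mudiba]
  5 Initial Consonant Epenthesis: no change — [mudiba]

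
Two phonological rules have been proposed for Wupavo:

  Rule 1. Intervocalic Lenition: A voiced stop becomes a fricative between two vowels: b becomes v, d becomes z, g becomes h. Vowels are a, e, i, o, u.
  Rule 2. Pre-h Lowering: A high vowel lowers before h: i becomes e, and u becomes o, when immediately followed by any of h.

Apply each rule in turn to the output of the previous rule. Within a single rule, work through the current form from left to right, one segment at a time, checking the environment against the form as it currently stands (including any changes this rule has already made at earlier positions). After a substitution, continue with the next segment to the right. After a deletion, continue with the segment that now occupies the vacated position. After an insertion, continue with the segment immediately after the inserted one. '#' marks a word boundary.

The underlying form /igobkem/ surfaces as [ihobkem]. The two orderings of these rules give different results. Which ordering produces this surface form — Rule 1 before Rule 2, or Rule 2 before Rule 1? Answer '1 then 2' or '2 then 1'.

2 then 1

Order 1 then 2:
  1 Intervocalic Lenition: [igobkem] → [ihobkem]
  2 Pre-h Lowering: [ihobkem] → [ehobkem]
  result: [ehobkem]
Order 2 then 1:
  2 Pre-h Lowering: no change — [igobkem]
  1 Intervocalic Lenition: [igobkem] → [ihobkem]
  result: [ihobkem]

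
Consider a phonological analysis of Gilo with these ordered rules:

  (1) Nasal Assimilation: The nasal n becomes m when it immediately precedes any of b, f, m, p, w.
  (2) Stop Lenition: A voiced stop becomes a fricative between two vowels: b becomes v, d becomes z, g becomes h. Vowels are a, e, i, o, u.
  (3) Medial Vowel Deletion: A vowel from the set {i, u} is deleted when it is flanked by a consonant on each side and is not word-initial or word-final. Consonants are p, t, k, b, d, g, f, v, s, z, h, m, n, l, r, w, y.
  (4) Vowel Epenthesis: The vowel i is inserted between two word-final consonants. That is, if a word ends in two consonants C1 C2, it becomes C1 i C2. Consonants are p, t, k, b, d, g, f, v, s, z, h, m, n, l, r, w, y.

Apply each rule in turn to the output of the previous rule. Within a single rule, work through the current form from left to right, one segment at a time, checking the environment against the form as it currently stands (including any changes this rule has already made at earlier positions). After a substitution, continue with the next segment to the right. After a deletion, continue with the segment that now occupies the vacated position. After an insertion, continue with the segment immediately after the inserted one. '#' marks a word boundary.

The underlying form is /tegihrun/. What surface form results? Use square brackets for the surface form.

(1) Nasal Assimilation: no change — [tegihrun]
(2) Stop Lenition: [tegihrun] → [tehihrun]
(3) Medial Vowel Deletion: [tehihrun] → [tehhrn]
(4) Vowel Epenthesis: [tehhrn] → [tehhrin]

[tehhrin]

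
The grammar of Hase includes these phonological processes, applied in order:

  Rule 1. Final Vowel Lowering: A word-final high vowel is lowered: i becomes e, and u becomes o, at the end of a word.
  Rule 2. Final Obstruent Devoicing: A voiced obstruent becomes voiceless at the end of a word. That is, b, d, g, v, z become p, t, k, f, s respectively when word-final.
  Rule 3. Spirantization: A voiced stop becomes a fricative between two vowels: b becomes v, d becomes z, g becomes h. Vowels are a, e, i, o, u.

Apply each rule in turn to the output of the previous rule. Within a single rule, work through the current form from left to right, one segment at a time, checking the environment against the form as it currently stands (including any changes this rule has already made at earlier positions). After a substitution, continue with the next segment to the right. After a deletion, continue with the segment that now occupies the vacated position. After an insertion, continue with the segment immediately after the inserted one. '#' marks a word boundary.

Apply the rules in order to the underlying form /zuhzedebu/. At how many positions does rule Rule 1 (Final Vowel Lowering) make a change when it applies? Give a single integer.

1

Rule 1 Final Vowel Lowering: [zuhzedebu] → [zuhzedebo]
Rule 2 Final Obstruent Devoicing: no change — [zuhzedebo]
Rule 3 Spirantization: [zuhzedebo] → [zuhzezevo]
Rule Rule 1 changed 1 position(s).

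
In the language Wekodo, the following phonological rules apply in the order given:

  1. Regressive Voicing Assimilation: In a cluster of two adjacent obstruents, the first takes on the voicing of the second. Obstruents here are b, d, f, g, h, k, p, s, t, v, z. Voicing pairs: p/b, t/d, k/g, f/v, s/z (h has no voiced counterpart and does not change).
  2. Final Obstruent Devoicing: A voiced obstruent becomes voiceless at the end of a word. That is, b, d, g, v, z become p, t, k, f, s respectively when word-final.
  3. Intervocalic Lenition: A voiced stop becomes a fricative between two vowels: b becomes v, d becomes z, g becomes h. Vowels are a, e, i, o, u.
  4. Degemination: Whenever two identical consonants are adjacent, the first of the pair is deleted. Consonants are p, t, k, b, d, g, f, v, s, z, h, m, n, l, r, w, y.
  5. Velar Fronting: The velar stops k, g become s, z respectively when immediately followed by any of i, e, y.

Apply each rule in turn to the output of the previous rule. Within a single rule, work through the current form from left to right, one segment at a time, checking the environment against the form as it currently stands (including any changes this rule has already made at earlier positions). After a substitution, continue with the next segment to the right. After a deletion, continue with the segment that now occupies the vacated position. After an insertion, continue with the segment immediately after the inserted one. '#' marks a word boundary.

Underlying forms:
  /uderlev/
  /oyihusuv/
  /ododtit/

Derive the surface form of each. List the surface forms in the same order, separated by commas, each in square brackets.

[uzerlef], [oyihusuf], [ozotit]

/uderlev/:
  1 Regressive Voicing Assimilation: no change — [uderlev]
  2 Final Obstruent Devoicing: [uderlev] → [uderlef]
  3 Intervocalic Lenition: [uderlef] → [uzerlef]
  4 Degemination: no change — [uzerlef]
  5 Velar Fronting: no change — [uzerlef]
/oyihusuv/:
  1 Regressive Voicing Assimilation: no change — [oyihusuv]
  2 Final Obstruent Devoicing: [oyihusuv] → [oyihusuf]
  3 Intervocalic Lenition: no change — [oyihusuf]
  4 Degemination: no change — [oyihusuf]
  5 Velar Fronting: no change — [oyihusuf]
/ododtit/:
  1 Regressive Voicing Assimilation: [ododtit] → [odottit]
  2 Final Obstruent Devoicing: no change — [odottit]
  3 Intervocalic Lenition: [odottit] → [ozottit]
  4 Degemination: [ozottit] → [ozotit]
  5 Velar Fronting: no change — [ozotit]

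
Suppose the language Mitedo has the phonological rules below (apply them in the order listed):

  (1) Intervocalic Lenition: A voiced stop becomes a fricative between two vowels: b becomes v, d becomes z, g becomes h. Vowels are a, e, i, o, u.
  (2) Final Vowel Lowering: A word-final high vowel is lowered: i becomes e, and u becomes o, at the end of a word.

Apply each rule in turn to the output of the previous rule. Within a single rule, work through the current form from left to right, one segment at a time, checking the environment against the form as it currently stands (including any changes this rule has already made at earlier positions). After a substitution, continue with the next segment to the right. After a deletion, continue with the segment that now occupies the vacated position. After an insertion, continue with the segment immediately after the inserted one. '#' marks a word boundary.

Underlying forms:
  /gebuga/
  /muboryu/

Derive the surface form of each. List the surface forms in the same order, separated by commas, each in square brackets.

[gevuha], [muvoryo]

/gebuga/:
  (1) Intervocalic Lenition: [gebuga] → [gevuha]
  (2) Final Vowel Lowering: no change — [gevuha]
/muboryu/:
  (1) Intervocalic Lenition: [muboryu] → [muvoryu]
  (2) Final Vowel Lowering: [muvoryu] → [muvoryo]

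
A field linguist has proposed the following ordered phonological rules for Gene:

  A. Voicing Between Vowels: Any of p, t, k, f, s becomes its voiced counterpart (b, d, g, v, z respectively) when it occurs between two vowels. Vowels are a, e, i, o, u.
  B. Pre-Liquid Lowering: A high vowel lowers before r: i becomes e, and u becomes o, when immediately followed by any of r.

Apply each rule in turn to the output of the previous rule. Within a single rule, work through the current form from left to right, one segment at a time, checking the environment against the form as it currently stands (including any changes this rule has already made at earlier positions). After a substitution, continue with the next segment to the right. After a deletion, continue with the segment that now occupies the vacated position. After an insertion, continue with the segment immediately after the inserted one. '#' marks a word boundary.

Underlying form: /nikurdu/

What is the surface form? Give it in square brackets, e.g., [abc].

A Voicing Between Vowels: [nikurdu] → [nigurdu]
B Pre-Liquid Lowering: [nigurdu] → [nigordu]

[nigordu]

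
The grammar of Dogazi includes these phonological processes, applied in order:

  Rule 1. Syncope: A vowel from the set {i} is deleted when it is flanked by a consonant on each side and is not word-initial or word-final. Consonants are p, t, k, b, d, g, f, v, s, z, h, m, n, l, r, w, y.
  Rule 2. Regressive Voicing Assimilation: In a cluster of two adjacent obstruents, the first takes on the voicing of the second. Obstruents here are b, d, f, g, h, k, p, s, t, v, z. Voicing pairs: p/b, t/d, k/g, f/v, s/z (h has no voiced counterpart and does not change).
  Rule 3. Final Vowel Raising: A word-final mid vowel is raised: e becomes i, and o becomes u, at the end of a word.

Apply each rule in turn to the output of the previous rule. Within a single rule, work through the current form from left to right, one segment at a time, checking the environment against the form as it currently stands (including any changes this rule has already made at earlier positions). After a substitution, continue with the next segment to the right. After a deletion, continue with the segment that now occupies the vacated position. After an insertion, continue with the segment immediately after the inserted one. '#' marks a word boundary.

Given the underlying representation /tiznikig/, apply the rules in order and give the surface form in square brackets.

[dzngg]

Rule 1 Syncope: [tiznikig] → [tznkg]
Rule 2 Regressive Voicing Assimilation: [tznkg] → [dzngg]
Rule 3 Final Vowel Raising: no change — [dzngg]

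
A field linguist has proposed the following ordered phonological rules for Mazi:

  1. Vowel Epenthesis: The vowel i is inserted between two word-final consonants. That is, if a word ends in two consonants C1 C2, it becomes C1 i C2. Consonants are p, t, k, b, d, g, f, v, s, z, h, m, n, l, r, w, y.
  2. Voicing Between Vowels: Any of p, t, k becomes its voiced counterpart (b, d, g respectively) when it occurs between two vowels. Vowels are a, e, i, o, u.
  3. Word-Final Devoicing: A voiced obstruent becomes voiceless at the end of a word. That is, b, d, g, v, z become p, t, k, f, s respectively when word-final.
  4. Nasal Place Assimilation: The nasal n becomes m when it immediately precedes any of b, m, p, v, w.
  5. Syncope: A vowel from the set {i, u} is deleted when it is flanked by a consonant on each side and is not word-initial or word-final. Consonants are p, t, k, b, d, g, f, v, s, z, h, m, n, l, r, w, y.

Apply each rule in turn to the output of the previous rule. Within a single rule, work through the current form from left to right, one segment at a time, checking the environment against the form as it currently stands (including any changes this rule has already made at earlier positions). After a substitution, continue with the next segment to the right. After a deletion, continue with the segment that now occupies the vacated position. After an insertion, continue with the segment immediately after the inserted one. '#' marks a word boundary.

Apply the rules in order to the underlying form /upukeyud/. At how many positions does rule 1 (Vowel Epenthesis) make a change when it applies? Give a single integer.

0

1 Vowel Epenthesis: no change — [upukeyud]
2 Voicing Between Vowels: [upukeyud] → [ubugeyud]
3 Word-Final Devoicing: [ubugeyud] → [ubugeyut]
4 Nasal Place Assimilation: no change — [ubugeyut]
5 Syncope: [ubugeyut] → [ubgeyt]
Rule 1 changed 0 position(s).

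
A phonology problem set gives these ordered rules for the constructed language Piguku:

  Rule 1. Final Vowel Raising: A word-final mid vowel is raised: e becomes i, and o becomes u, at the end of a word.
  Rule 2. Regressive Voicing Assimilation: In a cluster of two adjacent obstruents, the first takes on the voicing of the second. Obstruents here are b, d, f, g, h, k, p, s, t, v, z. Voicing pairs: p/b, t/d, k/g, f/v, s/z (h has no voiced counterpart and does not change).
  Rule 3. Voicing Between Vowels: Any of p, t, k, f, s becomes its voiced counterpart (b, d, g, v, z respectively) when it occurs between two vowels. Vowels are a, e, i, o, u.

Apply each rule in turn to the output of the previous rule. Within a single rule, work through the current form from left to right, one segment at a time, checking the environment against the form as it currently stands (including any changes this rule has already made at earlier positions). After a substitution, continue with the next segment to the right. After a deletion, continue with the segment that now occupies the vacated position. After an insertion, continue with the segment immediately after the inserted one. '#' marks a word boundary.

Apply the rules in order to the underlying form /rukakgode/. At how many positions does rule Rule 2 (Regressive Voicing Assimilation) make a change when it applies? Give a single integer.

Rule 1 Final Vowel Raising: [rukakgode] → [rukakgodi]
Rule 2 Regressive Voicing Assimilation: [rukakgodi] → [rukaggodi]
Rule 3 Voicing Between Vowels: [rukaggodi] → [rugaggodi]
Rule Rule 2 changed 1 position(s).

1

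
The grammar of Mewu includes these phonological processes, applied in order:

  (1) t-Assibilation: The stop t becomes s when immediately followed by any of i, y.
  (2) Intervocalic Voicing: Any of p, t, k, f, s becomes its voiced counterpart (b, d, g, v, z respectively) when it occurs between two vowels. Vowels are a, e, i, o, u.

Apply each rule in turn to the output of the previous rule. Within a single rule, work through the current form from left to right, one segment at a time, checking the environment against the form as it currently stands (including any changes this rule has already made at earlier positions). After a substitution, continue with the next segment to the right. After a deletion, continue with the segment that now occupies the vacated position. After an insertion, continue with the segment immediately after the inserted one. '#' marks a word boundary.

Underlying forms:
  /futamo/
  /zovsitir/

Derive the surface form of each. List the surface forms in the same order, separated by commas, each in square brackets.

[fudamo], [zovsizir]

/futamo/:
  (1) t-Assibilation: no change — [futamo]
  (2) Intervocalic Voicing: [futamo] → [fudamo]
/zovsitir/:
  (1) t-Assibilation: [zovsitir] → [zovsisir]
  (2) Intervocalic Voicing: [zovsisir] → [zovsizir]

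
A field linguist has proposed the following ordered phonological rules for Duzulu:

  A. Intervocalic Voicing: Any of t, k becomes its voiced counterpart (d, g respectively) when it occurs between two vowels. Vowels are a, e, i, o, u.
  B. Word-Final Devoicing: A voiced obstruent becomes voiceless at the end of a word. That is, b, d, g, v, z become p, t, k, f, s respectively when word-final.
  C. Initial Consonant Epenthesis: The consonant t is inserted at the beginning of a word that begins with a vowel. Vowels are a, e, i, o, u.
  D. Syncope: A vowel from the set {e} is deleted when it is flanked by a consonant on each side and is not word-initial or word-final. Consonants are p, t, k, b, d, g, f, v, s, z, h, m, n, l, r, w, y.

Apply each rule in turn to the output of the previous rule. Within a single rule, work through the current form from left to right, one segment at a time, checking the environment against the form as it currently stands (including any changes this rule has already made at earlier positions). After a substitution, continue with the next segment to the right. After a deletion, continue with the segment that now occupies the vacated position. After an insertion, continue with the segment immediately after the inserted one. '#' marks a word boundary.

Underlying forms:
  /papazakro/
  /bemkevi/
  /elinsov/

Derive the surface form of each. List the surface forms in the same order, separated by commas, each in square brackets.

/papazakro/:
  A Intervocalic Voicing: no change — [papazakro]
  B Word-Final Devoicing: no change — [papazakro]
  C Initial Consonant Epenthesis: no change — [papazakro]
  D Syncope: no change — [papazakro]
/bemkevi/:
  A Intervocalic Voicing: no change — [bemkevi]
  B Word-Final Devoicing: no change — [bemkevi]
  C Initial Consonant Epenthesis: no change — [bemkevi]
  D Syncope: [bemkevi] → [bmkvi]
/elinsov/:
  A Intervocalic Voicing: no change — [elinsov]
  B Word-Final Devoicing: [elinsov] → [elinsof]
  C Initial Consonant Epenthesis: [elinsof] → [telinsof]
  D Syncope: [telinsof] → [tlinsof]

[papazakro], [bmkvi], [tlinsof]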